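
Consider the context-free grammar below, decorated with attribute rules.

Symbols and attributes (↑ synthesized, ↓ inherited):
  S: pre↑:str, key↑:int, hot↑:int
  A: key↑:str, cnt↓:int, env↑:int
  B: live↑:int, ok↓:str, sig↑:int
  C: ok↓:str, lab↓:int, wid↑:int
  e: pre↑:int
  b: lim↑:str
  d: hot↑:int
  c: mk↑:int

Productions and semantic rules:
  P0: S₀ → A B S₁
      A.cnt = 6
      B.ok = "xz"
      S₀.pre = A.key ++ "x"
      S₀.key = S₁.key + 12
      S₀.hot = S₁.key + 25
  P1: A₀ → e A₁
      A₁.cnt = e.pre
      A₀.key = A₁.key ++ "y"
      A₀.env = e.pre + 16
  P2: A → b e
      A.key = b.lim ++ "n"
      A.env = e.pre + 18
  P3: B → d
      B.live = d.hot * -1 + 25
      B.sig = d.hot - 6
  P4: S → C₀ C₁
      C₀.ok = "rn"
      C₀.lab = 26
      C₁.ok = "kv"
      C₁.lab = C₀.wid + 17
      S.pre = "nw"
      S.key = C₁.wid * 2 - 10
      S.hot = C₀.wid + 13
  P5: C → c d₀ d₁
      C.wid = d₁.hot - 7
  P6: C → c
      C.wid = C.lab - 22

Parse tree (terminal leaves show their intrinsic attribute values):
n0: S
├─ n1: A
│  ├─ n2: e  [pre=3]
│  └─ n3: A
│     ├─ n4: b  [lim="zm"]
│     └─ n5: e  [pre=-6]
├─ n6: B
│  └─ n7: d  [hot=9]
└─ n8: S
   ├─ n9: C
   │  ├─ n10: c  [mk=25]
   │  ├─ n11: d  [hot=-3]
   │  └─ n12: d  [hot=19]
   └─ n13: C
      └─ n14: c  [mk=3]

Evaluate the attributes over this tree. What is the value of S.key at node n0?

1. n1.cnt = 6  [6]
2. n2.pre = 3  [terminal]
3. n3.cnt = 3  [e.pre]
4. n4.lim = "zm"  [terminal]
5. n5.pre = -6  [terminal]
6. n3.key = "zmn"  [b.lim ++ "n"]
7. n3.env = 12  [e.pre + 18]
8. n1.key = "zmny"  [A₁.key ++ "y"]
9. n1.env = 19  [e.pre + 16]
10. n6.ok = "xz"  ["xz"]
11. n7.hot = 9  [terminal]
12. n6.live = 16  [d.hot * -1 + 25]
13. n6.sig = 3  [d.hot - 6]
14. n9.ok = "rn"  ["rn"]
15. n9.lab = 26  [26]
16. n10.mk = 25  [terminal]
17. n11.hot = -3  [terminal]
18. n12.hot = 19  [terminal]
19. n9.wid = 12  [d₁.hot - 7]
20. n13.ok = "kv"  ["kv"]
21. n13.lab = 29  [C₀.wid + 17]
22. n14.mk = 3  [terminal]
23. n13.wid = 7  [C.lab - 22]
24. n8.pre = "nw"  ["nw"]
25. n8.key = 4  [C₁.wid * 2 - 10]
26. n8.hot = 25  [C₀.wid + 13]
27. n0.pre = "zmnyx"  [A.key ++ "x"]
28. n0.key = 16  [S₁.key + 12]
29. n0.hot = 29  [S₁.key + 25]

16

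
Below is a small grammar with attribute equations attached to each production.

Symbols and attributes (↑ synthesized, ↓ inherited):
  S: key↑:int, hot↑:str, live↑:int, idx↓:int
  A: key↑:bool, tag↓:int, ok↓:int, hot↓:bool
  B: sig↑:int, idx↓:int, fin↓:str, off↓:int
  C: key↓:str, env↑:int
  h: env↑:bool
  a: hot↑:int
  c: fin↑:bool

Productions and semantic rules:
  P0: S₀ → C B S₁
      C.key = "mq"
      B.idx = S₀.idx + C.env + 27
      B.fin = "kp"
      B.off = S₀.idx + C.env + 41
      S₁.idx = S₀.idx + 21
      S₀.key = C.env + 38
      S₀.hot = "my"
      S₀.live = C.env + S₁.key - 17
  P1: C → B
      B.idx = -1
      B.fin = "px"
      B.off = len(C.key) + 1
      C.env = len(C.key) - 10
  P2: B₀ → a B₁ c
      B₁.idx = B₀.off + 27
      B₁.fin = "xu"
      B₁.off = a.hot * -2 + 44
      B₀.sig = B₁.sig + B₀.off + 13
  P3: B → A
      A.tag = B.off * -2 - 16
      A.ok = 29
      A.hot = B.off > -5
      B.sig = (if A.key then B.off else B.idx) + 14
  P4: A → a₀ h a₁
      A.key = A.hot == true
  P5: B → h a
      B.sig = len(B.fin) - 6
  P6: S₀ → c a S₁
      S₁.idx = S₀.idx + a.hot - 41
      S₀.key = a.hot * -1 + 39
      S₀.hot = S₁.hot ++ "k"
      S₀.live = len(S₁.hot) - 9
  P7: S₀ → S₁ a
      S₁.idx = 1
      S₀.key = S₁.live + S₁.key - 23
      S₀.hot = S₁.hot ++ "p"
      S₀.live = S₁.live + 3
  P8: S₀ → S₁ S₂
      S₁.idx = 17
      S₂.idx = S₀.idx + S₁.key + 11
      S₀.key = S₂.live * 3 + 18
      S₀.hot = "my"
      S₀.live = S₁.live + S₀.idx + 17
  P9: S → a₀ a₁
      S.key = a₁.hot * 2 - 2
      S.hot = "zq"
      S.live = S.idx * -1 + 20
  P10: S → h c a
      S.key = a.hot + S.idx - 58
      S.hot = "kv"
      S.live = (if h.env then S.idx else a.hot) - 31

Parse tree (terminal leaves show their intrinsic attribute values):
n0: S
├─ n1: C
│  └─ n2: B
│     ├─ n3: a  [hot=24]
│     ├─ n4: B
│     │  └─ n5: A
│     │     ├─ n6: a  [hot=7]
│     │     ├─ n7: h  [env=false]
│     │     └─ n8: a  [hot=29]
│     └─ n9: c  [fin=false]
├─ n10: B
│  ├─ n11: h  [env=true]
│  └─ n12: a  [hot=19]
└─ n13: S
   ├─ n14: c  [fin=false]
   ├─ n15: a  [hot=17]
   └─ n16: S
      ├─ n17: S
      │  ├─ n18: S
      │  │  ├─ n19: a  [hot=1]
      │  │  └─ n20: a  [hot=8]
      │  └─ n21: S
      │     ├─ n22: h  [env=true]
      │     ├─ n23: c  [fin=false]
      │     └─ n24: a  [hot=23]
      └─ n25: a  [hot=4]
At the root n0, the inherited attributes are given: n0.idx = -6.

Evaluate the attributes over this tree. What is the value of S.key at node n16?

1. n0.idx = -6  [given at root]
2. n1.key = "mq"  ["mq"]
3. n2.idx = -1  [-1]
4. n2.fin = "px"  ["px"]
5. n2.off = 3  [len(C.key) + 1]
6. n3.hot = 24  [terminal]
7. n4.idx = 30  [B₀.off + 27]
8. n4.fin = "xu"  ["xu"]
9. n4.off = -4  [a.hot * -2 + 44]
10. n5.tag = -8  [B.off * -2 - 16]
11. n5.ok = 29  [29]
12. n5.hot = true  [B.off > -5]
13. n6.hot = 7  [terminal]
14. n7.env = false  [terminal]
15. n8.hot = 29  [terminal]
16. n5.key = true  [A.hot == true]
17. n4.sig = 10  [(if A.key then B.off else B.idx) + 14]
18. n9.fin = false  [terminal]
19. n2.sig = 26  [B₁.sig + B₀.off + 13]
20. n1.env = -8  [len(C.key) - 10]
21. n10.idx = 13  [S₀.idx + C.env + 27]
22. n10.fin = "kp"  ["kp"]
23. n10.off = 27  [S₀.idx + C.env + 41]
24. n11.env = true  [terminal]
25. n12.hot = 19  [terminal]
26. n10.sig = -4  [len(B.fin) - 6]
27. n13.idx = 15  [S₀.idx + 21]
28. n14.fin = false  [terminal]
29. n15.hot = 17  [terminal]
30. n16.idx = -9  [S₀.idx + a.hot - 41]
31. n17.idx = 1  [1]
32. n18.idx = 17  [17]
33. n19.hot = 1  [terminal]
34. n20.hot = 8  [terminal]
35. n18.key = 14  [a₁.hot * 2 - 2]
36. n18.hot = "zq"  ["zq"]
37. n18.live = 3  [S.idx * -1 + 20]
38. n21.idx = 26  [S₀.idx + S₁.key + 11]
39. n22.env = true  [terminal]
40. n23.fin = false  [terminal]
41. n24.hot = 23  [terminal]
42. n21.key = -9  [a.hot + S.idx - 58]
43. n21.hot = "kv"  ["kv"]
44. n21.live = -5  [(if h.env then S.idx else a.hot) - 31]
45. n17.key = 3  [S₂.live * 3 + 18]
46. n17.hot = "my"  ["my"]
47. n17.live = 21  [S₁.live + S₀.idx + 17]
48. n25.hot = 4  [terminal]
49. n16.key = 1  [S₁.live + S₁.key - 23]
50. n16.hot = "myp"  [S₁.hot ++ "p"]
51. n16.live = 24  [S₁.live + 3]
52. n13.key = 22  [a.hot * -1 + 39]
53. n13.hot = "mypk"  [S₁.hot ++ "k"]
54. n13.live = -6  [len(S₁.hot) - 9]
55. n0.key = 30  [C.env + 38]
56. n0.hot = "my"  ["my"]
57. n0.live = -3  [C.env + S₁.key - 17]

1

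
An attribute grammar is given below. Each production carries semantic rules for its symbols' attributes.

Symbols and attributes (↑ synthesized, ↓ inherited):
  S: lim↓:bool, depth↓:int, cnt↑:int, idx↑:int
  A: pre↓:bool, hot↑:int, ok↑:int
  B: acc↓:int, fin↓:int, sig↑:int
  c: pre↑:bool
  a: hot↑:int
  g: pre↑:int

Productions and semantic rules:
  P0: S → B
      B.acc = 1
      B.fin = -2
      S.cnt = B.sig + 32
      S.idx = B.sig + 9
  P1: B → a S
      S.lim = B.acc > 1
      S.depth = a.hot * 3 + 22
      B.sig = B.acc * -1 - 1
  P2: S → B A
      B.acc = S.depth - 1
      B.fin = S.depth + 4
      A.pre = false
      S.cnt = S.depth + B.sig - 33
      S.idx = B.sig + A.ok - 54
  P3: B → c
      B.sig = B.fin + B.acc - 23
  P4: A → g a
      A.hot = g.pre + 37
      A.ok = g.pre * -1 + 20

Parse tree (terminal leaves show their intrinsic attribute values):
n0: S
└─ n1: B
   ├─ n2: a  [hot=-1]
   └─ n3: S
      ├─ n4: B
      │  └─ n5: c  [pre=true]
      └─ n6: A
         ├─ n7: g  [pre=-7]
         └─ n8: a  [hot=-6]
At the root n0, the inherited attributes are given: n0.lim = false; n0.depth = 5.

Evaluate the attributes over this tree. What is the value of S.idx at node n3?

-9

1. n0.lim = false  [given at root]
2. n0.depth = 5  [given at root]
3. n1.acc = 1  [1]
4. n1.fin = -2  [-2]
5. n2.hot = -1  [terminal]
6. n3.lim = false  [B.acc > 1]
7. n3.depth = 19  [a.hot * 3 + 22]
8. n4.acc = 18  [S.depth - 1]
9. n4.fin = 23  [S.depth + 4]
10. n5.pre = true  [terminal]
11. n4.sig = 18  [B.fin + B.acc - 23]
12. n6.pre = false  [false]
13. n7.pre = -7  [terminal]
14. n8.hot = -6  [terminal]
15. n6.hot = 30  [g.pre + 37]
16. n6.ok = 27  [g.pre * -1 + 20]
17. n3.cnt = 4  [S.depth + B.sig - 33]
18. n3.idx = -9  [B.sig + A.ok - 54]
19. n1.sig = -2  [B.acc * -1 - 1]
20. n0.cnt = 30  [B.sig + 32]
21. n0.idx = 7  [B.sig + 9]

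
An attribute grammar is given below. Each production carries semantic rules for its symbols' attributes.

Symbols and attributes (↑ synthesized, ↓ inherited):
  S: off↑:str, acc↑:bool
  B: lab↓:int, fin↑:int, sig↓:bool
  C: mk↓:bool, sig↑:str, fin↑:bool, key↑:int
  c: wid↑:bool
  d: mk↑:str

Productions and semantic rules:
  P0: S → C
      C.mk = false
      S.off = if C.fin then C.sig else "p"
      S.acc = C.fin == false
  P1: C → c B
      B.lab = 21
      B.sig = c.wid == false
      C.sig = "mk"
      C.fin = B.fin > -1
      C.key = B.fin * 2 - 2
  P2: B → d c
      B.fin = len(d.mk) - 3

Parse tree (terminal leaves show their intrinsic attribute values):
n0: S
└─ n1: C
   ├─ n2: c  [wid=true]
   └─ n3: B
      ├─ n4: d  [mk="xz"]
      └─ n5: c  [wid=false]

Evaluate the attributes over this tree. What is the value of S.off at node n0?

"p"

1. n1.mk = false  [false]
2. n2.wid = true  [terminal]
3. n3.lab = 21  [21]
4. n3.sig = false  [c.wid == false]
5. n4.mk = "xz"  [terminal]
6. n5.wid = false  [terminal]
7. n3.fin = -1  [len(d.mk) - 3]
8. n1.sig = "mk"  ["mk"]
9. n1.fin = false  [B.fin > -1]
10. n1.key = -4  [B.fin * 2 - 2]
11. n0.off = "p"  [if C.fin then C.sig else "p"]
12. n0.acc = true  [C.fin == false]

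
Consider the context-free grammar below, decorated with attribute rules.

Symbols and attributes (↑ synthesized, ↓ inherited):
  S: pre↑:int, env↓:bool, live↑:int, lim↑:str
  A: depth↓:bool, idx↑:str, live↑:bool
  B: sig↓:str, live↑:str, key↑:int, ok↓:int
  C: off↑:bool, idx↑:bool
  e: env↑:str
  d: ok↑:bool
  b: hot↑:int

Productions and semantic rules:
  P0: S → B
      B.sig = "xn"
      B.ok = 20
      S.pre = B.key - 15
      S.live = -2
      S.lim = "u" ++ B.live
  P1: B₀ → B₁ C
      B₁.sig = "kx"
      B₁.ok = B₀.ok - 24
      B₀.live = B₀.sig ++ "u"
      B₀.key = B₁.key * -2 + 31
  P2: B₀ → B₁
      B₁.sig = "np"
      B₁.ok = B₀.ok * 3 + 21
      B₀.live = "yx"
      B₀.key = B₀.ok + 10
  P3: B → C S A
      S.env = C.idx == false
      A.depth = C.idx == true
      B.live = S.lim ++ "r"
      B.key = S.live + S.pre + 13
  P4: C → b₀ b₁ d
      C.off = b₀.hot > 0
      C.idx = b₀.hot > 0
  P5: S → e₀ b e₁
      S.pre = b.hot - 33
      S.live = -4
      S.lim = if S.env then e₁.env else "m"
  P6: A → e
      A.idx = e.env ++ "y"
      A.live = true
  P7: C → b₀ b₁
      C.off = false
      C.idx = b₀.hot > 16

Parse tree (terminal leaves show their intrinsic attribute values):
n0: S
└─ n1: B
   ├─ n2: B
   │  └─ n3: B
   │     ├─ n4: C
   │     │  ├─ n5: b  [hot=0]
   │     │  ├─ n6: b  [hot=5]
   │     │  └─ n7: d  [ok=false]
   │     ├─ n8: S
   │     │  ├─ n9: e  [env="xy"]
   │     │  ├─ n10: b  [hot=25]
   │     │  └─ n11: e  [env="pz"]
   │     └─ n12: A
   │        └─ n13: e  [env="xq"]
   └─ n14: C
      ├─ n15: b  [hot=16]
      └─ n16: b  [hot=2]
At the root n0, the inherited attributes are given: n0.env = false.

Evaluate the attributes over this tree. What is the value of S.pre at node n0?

1. n0.env = false  [given at root]
2. n1.sig = "xn"  ["xn"]
3. n1.ok = 20  [20]
4. n2.sig = "kx"  ["kx"]
5. n2.ok = -4  [B₀.ok - 24]
6. n3.sig = "np"  ["np"]
7. n3.ok = 9  [B₀.ok * 3 + 21]
8. n5.hot = 0  [terminal]
9. n6.hot = 5  [terminal]
10. n7.ok = false  [terminal]
11. n4.off = false  [b₀.hot > 0]
12. n4.idx = false  [b₀.hot > 0]
13. n8.env = true  [C.idx == false]
14. n9.env = "xy"  [terminal]
15. n10.hot = 25  [terminal]
16. n11.env = "pz"  [terminal]
17. n8.pre = -8  [b.hot - 33]
18. n8.live = -4  [-4]
19. n8.lim = "pz"  [if S.env then e₁.env else "m"]
20. n12.depth = false  [C.idx == true]
21. n13.env = "xq"  [terminal]
22. n12.idx = "xqy"  [e.env ++ "y"]
23. n12.live = true  [true]
24. n3.live = "pzr"  [S.lim ++ "r"]
25. n3.key = 1  [S.live + S.pre + 13]
26. n2.live = "yx"  ["yx"]
27. n2.key = 6  [B₀.ok + 10]
28. n15.hot = 16  [terminal]
29. n16.hot = 2  [terminal]
30. n14.off = false  [false]
31. n14.idx = false  [b₀.hot > 16]
32. n1.live = "xnu"  [B₀.sig ++ "u"]
33. n1.key = 19  [B₁.key * -2 + 31]
34. n0.pre = 4  [B.key - 15]
35. n0.live = -2  [-2]
36. n0.lim = "uxnu"  ["u" ++ B.live]

4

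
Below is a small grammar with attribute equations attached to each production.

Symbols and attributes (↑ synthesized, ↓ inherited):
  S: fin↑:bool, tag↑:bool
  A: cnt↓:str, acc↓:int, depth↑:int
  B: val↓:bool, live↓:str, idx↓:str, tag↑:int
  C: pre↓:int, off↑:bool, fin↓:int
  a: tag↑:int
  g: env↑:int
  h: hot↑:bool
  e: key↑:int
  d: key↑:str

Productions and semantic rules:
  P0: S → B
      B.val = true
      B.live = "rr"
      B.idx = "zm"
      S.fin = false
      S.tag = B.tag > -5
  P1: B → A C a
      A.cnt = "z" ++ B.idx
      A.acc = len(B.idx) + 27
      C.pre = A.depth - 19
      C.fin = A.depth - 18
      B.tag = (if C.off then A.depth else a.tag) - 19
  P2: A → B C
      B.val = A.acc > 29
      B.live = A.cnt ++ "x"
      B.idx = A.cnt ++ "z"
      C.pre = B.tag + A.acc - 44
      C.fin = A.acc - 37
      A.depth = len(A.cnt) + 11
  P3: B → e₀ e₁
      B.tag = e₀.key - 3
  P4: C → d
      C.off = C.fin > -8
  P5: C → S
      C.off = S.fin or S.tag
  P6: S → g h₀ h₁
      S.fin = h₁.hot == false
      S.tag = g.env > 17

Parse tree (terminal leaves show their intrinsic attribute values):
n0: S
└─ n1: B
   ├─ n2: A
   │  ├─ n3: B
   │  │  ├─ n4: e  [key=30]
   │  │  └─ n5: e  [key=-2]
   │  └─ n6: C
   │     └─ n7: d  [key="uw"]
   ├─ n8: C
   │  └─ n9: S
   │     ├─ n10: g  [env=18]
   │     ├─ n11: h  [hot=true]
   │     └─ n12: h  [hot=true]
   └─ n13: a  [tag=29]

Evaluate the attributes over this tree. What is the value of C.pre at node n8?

1. n1.val = true  [true]
2. n1.live = "rr"  ["rr"]
3. n1.idx = "zm"  ["zm"]
4. n2.cnt = "zzm"  ["z" ++ B.idx]
5. n2.acc = 29  [len(B.idx) + 27]
6. n3.val = false  [A.acc > 29]
7. n3.live = "zzmx"  [A.cnt ++ "x"]
8. n3.idx = "zzmz"  [A.cnt ++ "z"]
9. n4.key = 30  [terminal]
10. n5.key = -2  [terminal]
11. n3.tag = 27  [e₀.key - 3]
12. n6.pre = 12  [B.tag + A.acc - 44]
13. n6.fin = -8  [A.acc - 37]
14. n7.key = "uw"  [terminal]
15. n6.off = false  [C.fin > -8]
16. n2.depth = 14  [len(A.cnt) + 11]
17. n8.pre = -5  [A.depth - 19]
18. n8.fin = -4  [A.depth - 18]
19. n10.env = 18  [terminal]
20. n11.hot = true  [terminal]
21. n12.hot = true  [terminal]
22. n9.fin = false  [h₁.hot == false]
23. n9.tag = true  [g.env > 17]
24. n8.off = true  [S.fin or S.tag]
25. n13.tag = 29  [terminal]
26. n1.tag = -5  [(if C.off then A.depth else a.tag) - 19]
27. n0.fin = false  [false]
28. n0.tag = false  [B.tag > -5]

-5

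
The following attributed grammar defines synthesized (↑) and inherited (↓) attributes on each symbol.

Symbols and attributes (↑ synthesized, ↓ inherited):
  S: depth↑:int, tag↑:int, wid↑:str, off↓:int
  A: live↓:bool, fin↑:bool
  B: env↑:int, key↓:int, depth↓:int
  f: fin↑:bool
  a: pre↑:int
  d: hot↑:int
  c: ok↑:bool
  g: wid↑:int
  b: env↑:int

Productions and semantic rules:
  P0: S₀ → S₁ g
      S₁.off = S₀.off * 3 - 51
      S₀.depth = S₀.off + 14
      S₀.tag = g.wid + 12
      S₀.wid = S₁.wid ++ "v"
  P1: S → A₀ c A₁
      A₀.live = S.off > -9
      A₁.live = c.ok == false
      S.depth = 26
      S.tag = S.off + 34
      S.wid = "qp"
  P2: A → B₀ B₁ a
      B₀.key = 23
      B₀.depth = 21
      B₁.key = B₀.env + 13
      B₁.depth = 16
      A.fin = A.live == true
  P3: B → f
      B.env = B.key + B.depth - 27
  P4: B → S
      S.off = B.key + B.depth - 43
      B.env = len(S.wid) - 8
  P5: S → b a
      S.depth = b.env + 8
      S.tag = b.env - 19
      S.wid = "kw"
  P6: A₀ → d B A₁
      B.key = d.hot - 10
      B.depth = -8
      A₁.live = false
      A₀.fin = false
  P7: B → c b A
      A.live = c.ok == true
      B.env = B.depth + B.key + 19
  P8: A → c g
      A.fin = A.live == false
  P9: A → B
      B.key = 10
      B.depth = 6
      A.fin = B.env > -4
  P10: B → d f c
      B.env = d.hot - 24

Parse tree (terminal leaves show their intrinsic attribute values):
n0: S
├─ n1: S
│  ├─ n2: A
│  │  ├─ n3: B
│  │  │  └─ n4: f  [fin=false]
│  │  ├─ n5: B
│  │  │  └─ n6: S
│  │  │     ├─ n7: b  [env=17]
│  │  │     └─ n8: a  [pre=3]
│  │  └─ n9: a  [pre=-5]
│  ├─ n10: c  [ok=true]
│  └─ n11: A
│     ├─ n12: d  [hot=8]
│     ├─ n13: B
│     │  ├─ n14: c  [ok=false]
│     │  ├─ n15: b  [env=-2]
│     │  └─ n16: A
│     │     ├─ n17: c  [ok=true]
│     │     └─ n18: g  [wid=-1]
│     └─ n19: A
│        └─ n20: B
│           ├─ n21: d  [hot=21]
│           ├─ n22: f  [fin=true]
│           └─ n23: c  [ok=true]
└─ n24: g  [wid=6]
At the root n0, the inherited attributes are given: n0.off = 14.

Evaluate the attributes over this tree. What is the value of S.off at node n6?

1. n0.off = 14  [given at root]
2. n1.off = -9  [S₀.off * 3 - 51]
3. n2.live = false  [S.off > -9]
4. n3.key = 23  [23]
5. n3.depth = 21  [21]
6. n4.fin = false  [terminal]
7. n3.env = 17  [B.key + B.depth - 27]
8. n5.key = 30  [B₀.env + 13]
9. n5.depth = 16  [16]
10. n6.off = 3  [B.key + B.depth - 43]
11. n7.env = 17  [terminal]
12. n8.pre = 3  [terminal]
13. n6.depth = 25  [b.env + 8]
14. n6.tag = -2  [b.env - 19]
15. n6.wid = "kw"  ["kw"]
16. n5.env = -6  [len(S.wid) - 8]
17. n9.pre = -5  [terminal]
18. n2.fin = false  [A.live == true]
19. n10.ok = true  [terminal]
20. n11.live = false  [c.ok == false]
21. n12.hot = 8  [terminal]
22. n13.key = -2  [d.hot - 10]
23. n13.depth = -8  [-8]
24. n14.ok = false  [terminal]
25. n15.env = -2  [terminal]
26. n16.live = false  [c.ok == true]
27. n17.ok = true  [terminal]
28. n18.wid = -1  [terminal]
29. n16.fin = true  [A.live == false]
30. n13.env = 9  [B.depth + B.key + 19]
31. n19.live = false  [false]
32. n20.key = 10  [10]
33. n20.depth = 6  [6]
34. n21.hot = 21  [terminal]
35. n22.fin = true  [terminal]
36. n23.ok = true  [terminal]
37. n20.env = -3  [d.hot - 24]
38. n19.fin = true  [B.env > -4]
39. n11.fin = false  [false]
40. n1.depth = 26  [26]
41. n1.tag = 25  [S.off + 34]
42. n1.wid = "qp"  ["qp"]
43. n24.wid = 6  [terminal]
44. n0.depth = 28  [S₀.off + 14]
45. n0.tag = 18  [g.wid + 12]
46. n0.wid = "qpv"  [S₁.wid ++ "v"]

3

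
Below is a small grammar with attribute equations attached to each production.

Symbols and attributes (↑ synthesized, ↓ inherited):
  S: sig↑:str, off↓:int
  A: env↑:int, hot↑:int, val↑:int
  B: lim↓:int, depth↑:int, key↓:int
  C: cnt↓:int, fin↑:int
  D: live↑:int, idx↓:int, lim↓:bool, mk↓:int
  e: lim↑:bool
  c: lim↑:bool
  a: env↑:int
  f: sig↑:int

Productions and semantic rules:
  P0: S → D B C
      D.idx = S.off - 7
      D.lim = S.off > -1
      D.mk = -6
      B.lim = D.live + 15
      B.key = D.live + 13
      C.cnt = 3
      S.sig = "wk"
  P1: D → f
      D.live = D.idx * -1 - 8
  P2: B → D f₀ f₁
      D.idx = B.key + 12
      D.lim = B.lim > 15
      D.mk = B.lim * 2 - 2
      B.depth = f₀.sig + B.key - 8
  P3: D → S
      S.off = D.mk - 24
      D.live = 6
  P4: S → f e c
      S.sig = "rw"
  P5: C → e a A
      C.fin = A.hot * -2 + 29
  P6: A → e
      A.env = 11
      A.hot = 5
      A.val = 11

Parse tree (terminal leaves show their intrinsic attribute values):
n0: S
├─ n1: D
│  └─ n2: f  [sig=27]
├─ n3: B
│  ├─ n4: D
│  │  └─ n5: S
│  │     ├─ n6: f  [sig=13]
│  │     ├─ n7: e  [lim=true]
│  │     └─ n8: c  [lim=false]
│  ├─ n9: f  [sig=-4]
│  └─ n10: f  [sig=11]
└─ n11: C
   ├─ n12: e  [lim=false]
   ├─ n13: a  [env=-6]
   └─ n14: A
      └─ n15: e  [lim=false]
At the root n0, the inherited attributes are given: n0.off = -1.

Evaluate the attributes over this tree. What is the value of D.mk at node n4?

28

1. n0.off = -1  [given at root]
2. n1.idx = -8  [S.off - 7]
3. n1.lim = false  [S.off > -1]
4. n1.mk = -6  [-6]
5. n2.sig = 27  [terminal]
6. n1.live = 0  [D.idx * -1 - 8]
7. n3.lim = 15  [D.live + 15]
8. n3.key = 13  [D.live + 13]
9. n4.idx = 25  [B.key + 12]
10. n4.lim = false  [B.lim > 15]
11. n4.mk = 28  [B.lim * 2 - 2]
12. n5.off = 4  [D.mk - 24]
13. n6.sig = 13  [terminal]
14. n7.lim = true  [terminal]
15. n8.lim = false  [terminal]
16. n5.sig = "rw"  ["rw"]
17. n4.live = 6  [6]
18. n9.sig = -4  [terminal]
19. n10.sig = 11  [terminal]
20. n3.depth = 1  [f₀.sig + B.key - 8]
21. n11.cnt = 3  [3]
22. n12.lim = false  [terminal]
23. n13.env = -6  [terminal]
24. n15.lim = false  [terminal]
25. n14.env = 11  [11]
26. n14.hot = 5  [5]
27. n14.val = 11  [11]
28. n11.fin = 19  [A.hot * -2 + 29]
29. n0.sig = "wk"  ["wk"]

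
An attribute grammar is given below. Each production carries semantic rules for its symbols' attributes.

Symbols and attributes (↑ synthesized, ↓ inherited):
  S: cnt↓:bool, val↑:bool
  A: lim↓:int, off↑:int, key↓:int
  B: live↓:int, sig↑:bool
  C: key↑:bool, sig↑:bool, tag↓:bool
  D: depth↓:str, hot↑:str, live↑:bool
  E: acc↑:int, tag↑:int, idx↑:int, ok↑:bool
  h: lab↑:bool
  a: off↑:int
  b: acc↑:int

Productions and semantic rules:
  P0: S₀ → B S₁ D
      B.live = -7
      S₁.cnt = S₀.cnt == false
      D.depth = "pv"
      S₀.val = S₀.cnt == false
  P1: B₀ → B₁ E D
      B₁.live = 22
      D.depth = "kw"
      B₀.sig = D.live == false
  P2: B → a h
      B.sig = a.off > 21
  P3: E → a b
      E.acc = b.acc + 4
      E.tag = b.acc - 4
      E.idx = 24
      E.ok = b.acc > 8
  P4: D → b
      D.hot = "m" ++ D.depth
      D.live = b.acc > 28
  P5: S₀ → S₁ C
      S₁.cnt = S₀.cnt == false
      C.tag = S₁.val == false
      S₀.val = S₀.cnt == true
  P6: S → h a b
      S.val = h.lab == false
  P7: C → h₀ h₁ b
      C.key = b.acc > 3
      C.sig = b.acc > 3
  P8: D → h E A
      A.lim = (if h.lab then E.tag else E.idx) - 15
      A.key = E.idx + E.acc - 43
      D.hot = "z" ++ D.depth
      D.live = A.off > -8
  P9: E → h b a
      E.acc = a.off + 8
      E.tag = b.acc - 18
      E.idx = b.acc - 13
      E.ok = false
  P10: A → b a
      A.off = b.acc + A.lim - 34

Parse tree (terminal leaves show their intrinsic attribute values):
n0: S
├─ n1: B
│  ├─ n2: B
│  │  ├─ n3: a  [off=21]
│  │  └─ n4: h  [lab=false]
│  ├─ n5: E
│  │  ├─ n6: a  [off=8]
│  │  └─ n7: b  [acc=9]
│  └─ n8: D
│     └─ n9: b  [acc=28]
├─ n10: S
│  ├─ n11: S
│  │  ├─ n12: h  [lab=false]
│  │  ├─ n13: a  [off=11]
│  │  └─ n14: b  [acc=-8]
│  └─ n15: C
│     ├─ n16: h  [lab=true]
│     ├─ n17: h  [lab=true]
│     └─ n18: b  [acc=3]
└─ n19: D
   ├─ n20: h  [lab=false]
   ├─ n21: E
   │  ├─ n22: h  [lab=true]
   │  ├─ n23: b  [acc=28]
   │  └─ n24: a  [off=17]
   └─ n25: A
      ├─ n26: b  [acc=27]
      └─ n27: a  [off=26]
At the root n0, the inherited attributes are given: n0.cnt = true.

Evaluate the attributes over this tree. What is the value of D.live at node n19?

1. n0.cnt = true  [given at root]
2. n1.live = -7  [-7]
3. n2.live = 22  [22]
4. n3.off = 21  [terminal]
5. n4.lab = false  [terminal]
6. n2.sig = false  [a.off > 21]
7. n6.off = 8  [terminal]
8. n7.acc = 9  [terminal]
9. n5.acc = 13  [b.acc + 4]
10. n5.tag = 5  [b.acc - 4]
11. n5.idx = 24  [24]
12. n5.ok = true  [b.acc > 8]
13. n8.depth = "kw"  ["kw"]
14. n9.acc = 28  [terminal]
15. n8.hot = "mkw"  ["m" ++ D.depth]
16. n8.live = false  [b.acc > 28]
17. n1.sig = true  [D.live == false]
18. n10.cnt = false  [S₀.cnt == false]
19. n11.cnt = true  [S₀.cnt == false]
20. n12.lab = false  [terminal]
21. n13.off = 11  [terminal]
22. n14.acc = -8  [terminal]
23. n11.val = true  [h.lab == false]
24. n15.tag = false  [S₁.val == false]
25. n16.lab = true  [terminal]
26. n17.lab = true  [terminal]
27. n18.acc = 3  [terminal]
28. n15.key = false  [b.acc > 3]
29. n15.sig = false  [b.acc > 3]
30. n10.val = false  [S₀.cnt == true]
31. n19.depth = "pv"  ["pv"]
32. n20.lab = false  [terminal]
33. n22.lab = true  [terminal]
34. n23.acc = 28  [terminal]
35. n24.off = 17  [terminal]
36. n21.acc = 25  [a.off + 8]
37. n21.tag = 10  [b.acc - 18]
38. n21.idx = 15  [b.acc - 13]
39. n21.ok = false  [false]
40. n25.lim = 0  [(if h.lab then E.tag else E.idx) - 15]
41. n25.key = -3  [E.idx + E.acc - 43]
42. n26.acc = 27  [terminal]
43. n27.off = 26  [terminal]
44. n25.off = -7  [b.acc + A.lim - 34]
45. n19.hot = "zpv"  ["z" ++ D.depth]
46. n19.live = true  [A.off > -8]
47. n0.val = false  [S₀.cnt == false]

true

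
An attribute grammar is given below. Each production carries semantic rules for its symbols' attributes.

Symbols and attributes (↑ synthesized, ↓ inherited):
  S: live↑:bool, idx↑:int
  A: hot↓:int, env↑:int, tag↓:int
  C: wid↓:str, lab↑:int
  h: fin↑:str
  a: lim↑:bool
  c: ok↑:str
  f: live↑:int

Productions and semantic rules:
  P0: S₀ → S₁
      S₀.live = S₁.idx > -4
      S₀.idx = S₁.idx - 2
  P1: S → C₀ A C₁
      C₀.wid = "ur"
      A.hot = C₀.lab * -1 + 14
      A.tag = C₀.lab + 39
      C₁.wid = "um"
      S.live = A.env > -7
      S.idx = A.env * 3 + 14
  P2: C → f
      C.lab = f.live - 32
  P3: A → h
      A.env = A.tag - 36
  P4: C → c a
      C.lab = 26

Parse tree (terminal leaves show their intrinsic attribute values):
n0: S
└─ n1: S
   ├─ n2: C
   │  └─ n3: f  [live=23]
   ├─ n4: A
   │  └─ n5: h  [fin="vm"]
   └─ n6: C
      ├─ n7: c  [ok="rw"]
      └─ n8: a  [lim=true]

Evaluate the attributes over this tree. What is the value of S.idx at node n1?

-4

1. n2.wid = "ur"  ["ur"]
2. n3.live = 23  [terminal]
3. n2.lab = -9  [f.live - 32]
4. n4.hot = 23  [C₀.lab * -1 + 14]
5. n4.tag = 30  [C₀.lab + 39]
6. n5.fin = "vm"  [terminal]
7. n4.env = -6  [A.tag - 36]
8. n6.wid = "um"  ["um"]
9. n7.ok = "rw"  [terminal]
10. n8.lim = true  [terminal]
11. n6.lab = 26  [26]
12. n1.live = true  [A.env > -7]
13. n1.idx = -4  [A.env * 3 + 14]
14. n0.live = false  [S₁.idx > -4]
15. n0.idx = -6  [S₁.idx - 2]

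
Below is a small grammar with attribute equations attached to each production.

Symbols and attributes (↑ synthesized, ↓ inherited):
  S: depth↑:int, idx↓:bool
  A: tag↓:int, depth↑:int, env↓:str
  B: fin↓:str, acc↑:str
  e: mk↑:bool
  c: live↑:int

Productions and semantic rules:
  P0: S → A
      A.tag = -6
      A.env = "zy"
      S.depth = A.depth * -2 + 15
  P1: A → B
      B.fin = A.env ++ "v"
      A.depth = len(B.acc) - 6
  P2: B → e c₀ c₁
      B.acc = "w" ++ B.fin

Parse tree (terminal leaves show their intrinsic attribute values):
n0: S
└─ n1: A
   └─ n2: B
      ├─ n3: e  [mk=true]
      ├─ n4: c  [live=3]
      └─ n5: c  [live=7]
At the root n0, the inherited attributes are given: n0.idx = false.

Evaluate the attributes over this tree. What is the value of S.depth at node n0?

1. n0.idx = false  [given at root]
2. n1.tag = -6  [-6]
3. n1.env = "zy"  ["zy"]
4. n2.fin = "zyv"  [A.env ++ "v"]
5. n3.mk = true  [terminal]
6. n4.live = 3  [terminal]
7. n5.live = 7  [terminal]
8. n2.acc = "wzyv"  ["w" ++ B.fin]
9. n1.depth = -2  [len(B.acc) - 6]
10. n0.depth = 19  [A.depth * -2 + 15]

19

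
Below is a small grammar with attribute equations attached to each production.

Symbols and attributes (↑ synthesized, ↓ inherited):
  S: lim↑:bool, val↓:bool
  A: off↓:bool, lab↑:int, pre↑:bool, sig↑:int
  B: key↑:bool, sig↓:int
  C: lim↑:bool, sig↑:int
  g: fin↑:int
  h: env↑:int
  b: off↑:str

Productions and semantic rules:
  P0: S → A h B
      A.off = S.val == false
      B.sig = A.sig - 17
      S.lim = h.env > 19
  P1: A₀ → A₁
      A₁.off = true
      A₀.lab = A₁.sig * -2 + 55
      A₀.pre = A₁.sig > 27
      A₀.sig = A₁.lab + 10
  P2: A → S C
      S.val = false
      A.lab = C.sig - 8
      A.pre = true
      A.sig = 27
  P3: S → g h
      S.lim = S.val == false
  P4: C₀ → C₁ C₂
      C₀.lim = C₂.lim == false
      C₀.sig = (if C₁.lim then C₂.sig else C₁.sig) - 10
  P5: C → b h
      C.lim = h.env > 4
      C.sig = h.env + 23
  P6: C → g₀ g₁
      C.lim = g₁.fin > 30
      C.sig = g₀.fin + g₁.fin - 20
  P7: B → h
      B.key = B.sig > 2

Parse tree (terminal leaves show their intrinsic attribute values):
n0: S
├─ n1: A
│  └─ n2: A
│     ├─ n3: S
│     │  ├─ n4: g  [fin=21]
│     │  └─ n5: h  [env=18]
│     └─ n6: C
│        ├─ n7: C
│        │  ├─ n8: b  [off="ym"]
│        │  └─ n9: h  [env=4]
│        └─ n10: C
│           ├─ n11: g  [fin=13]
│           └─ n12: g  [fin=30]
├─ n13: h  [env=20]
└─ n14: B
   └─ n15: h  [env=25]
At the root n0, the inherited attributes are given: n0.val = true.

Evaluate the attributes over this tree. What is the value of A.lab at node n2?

1. n0.val = true  [given at root]
2. n1.off = false  [S.val == false]
3. n2.off = true  [true]
4. n3.val = false  [false]
5. n4.fin = 21  [terminal]
6. n5.env = 18  [terminal]
7. n3.lim = true  [S.val == false]
8. n8.off = "ym"  [terminal]
9. n9.env = 4  [terminal]
10. n7.lim = false  [h.env > 4]
11. n7.sig = 27  [h.env + 23]
12. n11.fin = 13  [terminal]
13. n12.fin = 30  [terminal]
14. n10.lim = false  [g₁.fin > 30]
15. n10.sig = 23  [g₀.fin + g₁.fin - 20]
16. n6.lim = true  [C₂.lim == false]
17. n6.sig = 17  [(if C₁.lim then C₂.sig else C₁.sig) - 10]
18. n2.lab = 9  [C.sig - 8]
19. n2.pre = true  [true]
20. n2.sig = 27  [27]
21. n1.lab = 1  [A₁.sig * -2 + 55]
22. n1.pre = false  [A₁.sig > 27]
23. n1.sig = 19  [A₁.lab + 10]
24. n13.env = 20  [terminal]
25. n14.sig = 2  [A.sig - 17]
26. n15.env = 25  [terminal]
27. n14.key = false  [B.sig > 2]
28. n0.lim = true  [h.env > 19]

9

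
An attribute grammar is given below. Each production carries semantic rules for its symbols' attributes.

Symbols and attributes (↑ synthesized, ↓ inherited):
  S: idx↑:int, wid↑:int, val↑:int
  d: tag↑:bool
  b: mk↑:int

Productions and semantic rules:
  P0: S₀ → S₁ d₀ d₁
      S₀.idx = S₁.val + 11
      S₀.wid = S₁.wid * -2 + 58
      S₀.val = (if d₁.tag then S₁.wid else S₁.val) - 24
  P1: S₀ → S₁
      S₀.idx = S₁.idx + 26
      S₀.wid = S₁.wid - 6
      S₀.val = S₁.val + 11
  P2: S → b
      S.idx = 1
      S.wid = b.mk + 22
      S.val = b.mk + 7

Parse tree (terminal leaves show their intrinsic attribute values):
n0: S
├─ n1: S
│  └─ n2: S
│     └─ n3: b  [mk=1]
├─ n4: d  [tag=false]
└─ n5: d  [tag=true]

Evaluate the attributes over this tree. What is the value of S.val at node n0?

1. n3.mk = 1  [terminal]
2. n2.idx = 1  [1]
3. n2.wid = 23  [b.mk + 22]
4. n2.val = 8  [b.mk + 7]
5. n1.idx = 27  [S₁.idx + 26]
6. n1.wid = 17  [S₁.wid - 6]
7. n1.val = 19  [S₁.val + 11]
8. n4.tag = false  [terminal]
9. n5.tag = true  [terminal]
10. n0.idx = 30  [S₁.val + 11]
11. n0.wid = 24  [S₁.wid * -2 + 58]
12. n0.val = -7  [(if d₁.tag then S₁.wid else S₁.val) - 24]

-7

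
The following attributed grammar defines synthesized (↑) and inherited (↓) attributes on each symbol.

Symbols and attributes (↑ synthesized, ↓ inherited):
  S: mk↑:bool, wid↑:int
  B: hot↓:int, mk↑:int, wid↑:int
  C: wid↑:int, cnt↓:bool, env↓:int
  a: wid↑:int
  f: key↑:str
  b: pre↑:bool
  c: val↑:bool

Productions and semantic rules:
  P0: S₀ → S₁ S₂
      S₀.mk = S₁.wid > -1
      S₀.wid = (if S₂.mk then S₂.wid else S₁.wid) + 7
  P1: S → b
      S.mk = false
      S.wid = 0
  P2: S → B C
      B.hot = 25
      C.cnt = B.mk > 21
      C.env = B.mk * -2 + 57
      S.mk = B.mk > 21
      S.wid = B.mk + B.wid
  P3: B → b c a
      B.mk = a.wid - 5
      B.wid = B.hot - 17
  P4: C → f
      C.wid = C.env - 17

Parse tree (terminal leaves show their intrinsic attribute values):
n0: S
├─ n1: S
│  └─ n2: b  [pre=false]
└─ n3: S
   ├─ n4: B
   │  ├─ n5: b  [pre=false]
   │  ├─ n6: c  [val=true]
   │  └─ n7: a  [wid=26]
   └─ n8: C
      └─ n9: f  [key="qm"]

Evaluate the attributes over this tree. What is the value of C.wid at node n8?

1. n2.pre = false  [terminal]
2. n1.mk = false  [false]
3. n1.wid = 0  [0]
4. n4.hot = 25  [25]
5. n5.pre = false  [terminal]
6. n6.val = true  [terminal]
7. n7.wid = 26  [terminal]
8. n4.mk = 21  [a.wid - 5]
9. n4.wid = 8  [B.hot - 17]
10. n8.cnt = false  [B.mk > 21]
11. n8.env = 15  [B.mk * -2 + 57]
12. n9.key = "qm"  [terminal]
13. n8.wid = -2  [C.env - 17]
14. n3.mk = false  [B.mk > 21]
15. n3.wid = 29  [B.mk + B.wid]
16. n0.mk = true  [S₁.wid > -1]
17. n0.wid = 7  [(if S₂.mk then S₂.wid else S₁.wid) + 7]

-2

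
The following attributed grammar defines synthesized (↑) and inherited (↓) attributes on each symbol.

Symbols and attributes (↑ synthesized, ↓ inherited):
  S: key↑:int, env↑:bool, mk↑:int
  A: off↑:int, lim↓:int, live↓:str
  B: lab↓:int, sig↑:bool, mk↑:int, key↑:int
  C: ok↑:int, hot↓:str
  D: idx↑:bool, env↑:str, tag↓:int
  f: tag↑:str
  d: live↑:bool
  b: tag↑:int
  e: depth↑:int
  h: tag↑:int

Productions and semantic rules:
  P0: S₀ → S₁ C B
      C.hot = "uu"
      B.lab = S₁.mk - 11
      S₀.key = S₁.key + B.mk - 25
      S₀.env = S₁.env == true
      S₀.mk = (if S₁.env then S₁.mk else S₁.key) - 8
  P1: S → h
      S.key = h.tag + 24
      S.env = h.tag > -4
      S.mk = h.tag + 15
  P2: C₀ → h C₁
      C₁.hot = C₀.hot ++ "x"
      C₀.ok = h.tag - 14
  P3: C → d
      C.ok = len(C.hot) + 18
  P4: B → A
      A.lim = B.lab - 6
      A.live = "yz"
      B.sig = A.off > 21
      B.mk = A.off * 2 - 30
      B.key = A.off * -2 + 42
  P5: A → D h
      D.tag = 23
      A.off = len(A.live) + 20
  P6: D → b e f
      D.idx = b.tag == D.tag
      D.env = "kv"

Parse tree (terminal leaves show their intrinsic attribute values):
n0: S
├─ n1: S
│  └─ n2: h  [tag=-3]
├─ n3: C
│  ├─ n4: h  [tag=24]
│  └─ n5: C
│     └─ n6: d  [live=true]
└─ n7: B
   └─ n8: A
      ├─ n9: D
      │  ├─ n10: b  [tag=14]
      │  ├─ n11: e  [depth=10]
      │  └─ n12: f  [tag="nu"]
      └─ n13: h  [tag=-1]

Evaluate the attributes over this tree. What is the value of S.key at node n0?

10

1. n2.tag = -3  [terminal]
2. n1.key = 21  [h.tag + 24]
3. n1.env = true  [h.tag > -4]
4. n1.mk = 12  [h.tag + 15]
5. n3.hot = "uu"  ["uu"]
6. n4.tag = 24  [terminal]
7. n5.hot = "uux"  [C₀.hot ++ "x"]
8. n6.live = true  [terminal]
9. n5.ok = 21  [len(C.hot) + 18]
10. n3.ok = 10  [h.tag - 14]
11. n7.lab = 1  [S₁.mk - 11]
12. n8.lim = -5  [B.lab - 6]
13. n8.live = "yz"  ["yz"]
14. n9.tag = 23  [23]
15. n10.tag = 14  [terminal]
16. n11.depth = 10  [terminal]
17. n12.tag = "nu"  [terminal]
18. n9.idx = false  [b.tag == D.tag]
19. n9.env = "kv"  ["kv"]
20. n13.tag = -1  [terminal]
21. n8.off = 22  [len(A.live) + 20]
22. n7.sig = true  [A.off > 21]
23. n7.mk = 14  [A.off * 2 - 30]
24. n7.key = -2  [A.off * -2 + 42]
25. n0.key = 10  [S₁.key + B.mk - 25]
26. n0.env = true  [S₁.env == true]
27. n0.mk = 4  [(if S₁.env then S₁.mk else S₁.key) - 8]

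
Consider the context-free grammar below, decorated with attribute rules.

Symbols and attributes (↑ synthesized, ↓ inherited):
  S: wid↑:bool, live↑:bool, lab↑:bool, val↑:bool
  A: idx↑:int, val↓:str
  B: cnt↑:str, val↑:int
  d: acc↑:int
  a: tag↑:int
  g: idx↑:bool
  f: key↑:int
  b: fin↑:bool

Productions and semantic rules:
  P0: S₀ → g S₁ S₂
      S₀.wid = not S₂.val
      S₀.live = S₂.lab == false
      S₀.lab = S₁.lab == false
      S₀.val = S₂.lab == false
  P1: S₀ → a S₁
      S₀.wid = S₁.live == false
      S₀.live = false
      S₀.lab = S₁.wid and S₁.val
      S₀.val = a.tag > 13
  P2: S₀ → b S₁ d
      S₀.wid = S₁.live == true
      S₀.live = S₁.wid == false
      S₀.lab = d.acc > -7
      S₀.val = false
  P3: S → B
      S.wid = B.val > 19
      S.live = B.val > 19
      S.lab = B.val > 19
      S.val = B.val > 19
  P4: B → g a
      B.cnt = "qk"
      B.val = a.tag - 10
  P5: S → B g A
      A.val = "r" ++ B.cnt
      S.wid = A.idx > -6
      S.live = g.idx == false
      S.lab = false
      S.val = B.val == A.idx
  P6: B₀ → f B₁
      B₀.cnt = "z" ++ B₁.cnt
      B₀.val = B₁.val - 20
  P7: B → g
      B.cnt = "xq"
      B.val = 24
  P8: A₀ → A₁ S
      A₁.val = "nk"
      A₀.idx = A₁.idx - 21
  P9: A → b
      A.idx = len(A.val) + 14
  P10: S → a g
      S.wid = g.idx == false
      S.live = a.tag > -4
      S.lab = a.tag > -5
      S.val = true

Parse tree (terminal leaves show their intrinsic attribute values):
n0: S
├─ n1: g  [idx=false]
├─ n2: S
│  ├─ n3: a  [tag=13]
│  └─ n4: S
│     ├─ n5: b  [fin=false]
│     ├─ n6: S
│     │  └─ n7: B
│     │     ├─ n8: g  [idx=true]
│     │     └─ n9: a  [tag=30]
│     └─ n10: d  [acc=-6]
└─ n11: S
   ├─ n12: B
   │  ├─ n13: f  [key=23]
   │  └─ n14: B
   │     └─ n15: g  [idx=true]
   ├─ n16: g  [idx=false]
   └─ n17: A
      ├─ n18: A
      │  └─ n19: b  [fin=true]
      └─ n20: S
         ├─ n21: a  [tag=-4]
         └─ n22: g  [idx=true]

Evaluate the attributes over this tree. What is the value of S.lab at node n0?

1. n1.idx = false  [terminal]
2. n3.tag = 13  [terminal]
3. n5.fin = false  [terminal]
4. n8.idx = true  [terminal]
5. n9.tag = 30  [terminal]
6. n7.cnt = "qk"  ["qk"]
7. n7.val = 20  [a.tag - 10]
8. n6.wid = true  [B.val > 19]
9. n6.live = true  [B.val > 19]
10. n6.lab = true  [B.val > 19]
11. n6.val = true  [B.val > 19]
12. n10.acc = -6  [terminal]
13. n4.wid = true  [S₁.live == true]
14. n4.live = false  [S₁.wid == false]
15. n4.lab = true  [d.acc > -7]
16. n4.val = false  [false]
17. n2.wid = true  [S₁.live == false]
18. n2.live = false  [false]
19. n2.lab = false  [S₁.wid and S₁.val]
20. n2.val = false  [a.tag > 13]
21. n13.key = 23  [terminal]
22. n15.idx = true  [terminal]
23. n14.cnt = "xq"  ["xq"]
24. n14.val = 24  [24]
25. n12.cnt = "zxq"  ["z" ++ B₁.cnt]
26. n12.val = 4  [B₁.val - 20]
27. n16.idx = false  [terminal]
28. n17.val = "rzxq"  ["r" ++ B.cnt]
29. n18.val = "nk"  ["nk"]
30. n19.fin = true  [terminal]
31. n18.idx = 16  [len(A.val) + 14]
32. n21.tag = -4  [terminal]
33. n22.idx = true  [terminal]
34. n20.wid = false  [g.idx == false]
35. n20.live = false  [a.tag > -4]
36. n20.lab = true  [a.tag > -5]
37. n20.val = true  [true]
38. n17.idx = -5  [A₁.idx - 21]
39. n11.wid = true  [A.idx > -6]
40. n11.live = true  [g.idx == false]
41. n11.lab = false  [false]
42. n11.val = false  [B.val == A.idx]
43. n0.wid = true  [not S₂.val]
44. n0.live = true  [S₂.lab == false]
45. n0.lab = true  [S₁.lab == false]
46. n0.val = true  [S₂.lab == false]

true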